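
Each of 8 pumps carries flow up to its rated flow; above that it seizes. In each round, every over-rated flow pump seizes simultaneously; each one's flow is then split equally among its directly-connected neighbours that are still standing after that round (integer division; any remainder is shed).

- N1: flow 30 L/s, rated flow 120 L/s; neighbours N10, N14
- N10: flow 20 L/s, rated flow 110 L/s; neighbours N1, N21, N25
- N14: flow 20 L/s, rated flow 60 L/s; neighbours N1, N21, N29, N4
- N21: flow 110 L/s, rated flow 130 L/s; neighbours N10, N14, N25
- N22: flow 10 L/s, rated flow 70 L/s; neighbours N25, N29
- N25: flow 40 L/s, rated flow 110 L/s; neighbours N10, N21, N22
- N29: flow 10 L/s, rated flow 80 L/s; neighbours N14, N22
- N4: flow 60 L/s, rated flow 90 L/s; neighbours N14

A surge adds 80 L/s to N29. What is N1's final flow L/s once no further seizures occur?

Round 1 — N29 at 90 > 80. N29 seizes.
  N29 sheds 90 L/s to N14, N22: 45 each.
    N14: 20+45 = 65 > 60
    N22: 10+45 = 55 ≤ 70
Round 2 — N14 seizes.
  N14 sheds 65 L/s to N1, N21, N4: 21 each (2 lost).
    N1: 30+21 = 51 ≤ 120
    N21: 110+21 = 131 > 130
    N4: 60+21 = 81 ≤ 90
Round 3 — N21 seizes.
  N21 sheds 131 L/s to N10, N25: 65 each (1 lost).
    N10: 20+65 = 85 ≤ 110
    N25: 40+65 = 105 ≤ 110
No further seizures.

51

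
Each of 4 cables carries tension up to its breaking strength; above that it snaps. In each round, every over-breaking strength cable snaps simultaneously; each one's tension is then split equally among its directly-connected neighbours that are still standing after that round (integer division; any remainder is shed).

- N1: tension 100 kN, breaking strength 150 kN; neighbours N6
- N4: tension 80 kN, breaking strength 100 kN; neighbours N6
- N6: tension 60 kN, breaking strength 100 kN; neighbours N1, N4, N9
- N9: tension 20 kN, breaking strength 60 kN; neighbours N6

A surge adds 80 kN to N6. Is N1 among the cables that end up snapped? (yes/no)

no

Round 1 — N6 at 140 > 100. N6 snaps.
  N6 sheds 140 kN to N1, N4, N9: 46 each (2 lost).
    N1: 100+46 = 146 ≤ 150
    N4: 80+46 = 126 > 100
    N9: 20+46 = 66 > 60
Round 2 — N4, N9 snap.
  N4 sheds 126 kN: no online neighbours, lost.
  N9 sheds 66 kN: no online neighbours, lost.
No further breaks.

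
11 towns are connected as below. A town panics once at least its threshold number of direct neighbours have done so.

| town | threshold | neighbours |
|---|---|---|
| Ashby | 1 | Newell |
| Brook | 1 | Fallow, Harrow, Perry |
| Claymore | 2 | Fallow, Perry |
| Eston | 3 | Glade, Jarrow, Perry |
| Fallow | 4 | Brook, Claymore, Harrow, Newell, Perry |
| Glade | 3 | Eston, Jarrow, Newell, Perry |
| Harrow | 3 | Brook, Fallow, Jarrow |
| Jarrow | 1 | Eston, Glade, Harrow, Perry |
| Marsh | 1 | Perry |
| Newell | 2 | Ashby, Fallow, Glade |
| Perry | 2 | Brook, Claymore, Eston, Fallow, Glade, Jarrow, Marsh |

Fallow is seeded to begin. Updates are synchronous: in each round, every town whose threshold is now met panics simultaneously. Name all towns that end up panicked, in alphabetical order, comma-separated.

Round 1 — Fallow panics (initial).
Round 2 — checking thresholds:
  Brook: 1 of 3 neighbours ≥ 1, panics.
  Claymore: 1 of 2 neighbours < 2, holds.
  Harrow: 1 of 3 neighbours < 3, holds.
  Newell: 1 of 3 neighbours < 2, holds.
  Perry: 1 of 7 neighbours < 2, holds.
Round 3 — checking thresholds:
  Claymore: 1 of 2 neighbours < 2, holds.
  Harrow: 2 of 3 neighbours < 3, holds.
  Newell: 1 of 3 neighbours < 2, holds.
  Perry: 2 of 7 neighbours ≥ 2, panics.
Round 4 — checking thresholds:
  Claymore: 2 of 2 neighbours ≥ 2, panics.
  Eston: 1 of 3 neighbours < 3, holds.
  Glade: 1 of 4 neighbours < 3, holds.
  Harrow: 2 of 3 neighbours < 3, holds.
  Jarrow: 1 of 4 neighbours ≥ 1, panics.
  Marsh: 1 of 1 neighbours ≥ 1, panics.
  Newell: 1 of 3 neighbours < 2, holds.
Round 5 — checking thresholds:
  Eston: 2 of 3 neighbours < 3, holds.
  Glade: 2 of 4 neighbours < 3, holds.
  Harrow: 3 of 3 neighbours ≥ 3, panics.
  Newell: 1 of 3 neighbours < 2, holds.
Round 6 — no new panics; cascade stops.

Brook, Claymore, Fallow, Harrow, Jarrow, Marsh, Perry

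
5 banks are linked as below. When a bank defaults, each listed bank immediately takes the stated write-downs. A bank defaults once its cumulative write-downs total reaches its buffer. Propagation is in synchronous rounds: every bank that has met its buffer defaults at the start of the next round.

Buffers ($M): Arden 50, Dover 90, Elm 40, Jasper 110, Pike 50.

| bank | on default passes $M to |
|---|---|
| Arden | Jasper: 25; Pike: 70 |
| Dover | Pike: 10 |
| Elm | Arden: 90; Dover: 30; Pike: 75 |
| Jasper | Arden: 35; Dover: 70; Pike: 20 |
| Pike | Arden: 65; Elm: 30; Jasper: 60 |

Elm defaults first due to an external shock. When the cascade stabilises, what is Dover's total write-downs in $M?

30

Round 1 — Elm defaults (initial).
  Arden: +90 → 90 ≥ 50
  Dover: +30 → 30 < 90
  Pike: +75 → 75 ≥ 50
Round 2 — Arden, Pike default.
  Jasper: +25+60 → 85 < 110
No further defaults.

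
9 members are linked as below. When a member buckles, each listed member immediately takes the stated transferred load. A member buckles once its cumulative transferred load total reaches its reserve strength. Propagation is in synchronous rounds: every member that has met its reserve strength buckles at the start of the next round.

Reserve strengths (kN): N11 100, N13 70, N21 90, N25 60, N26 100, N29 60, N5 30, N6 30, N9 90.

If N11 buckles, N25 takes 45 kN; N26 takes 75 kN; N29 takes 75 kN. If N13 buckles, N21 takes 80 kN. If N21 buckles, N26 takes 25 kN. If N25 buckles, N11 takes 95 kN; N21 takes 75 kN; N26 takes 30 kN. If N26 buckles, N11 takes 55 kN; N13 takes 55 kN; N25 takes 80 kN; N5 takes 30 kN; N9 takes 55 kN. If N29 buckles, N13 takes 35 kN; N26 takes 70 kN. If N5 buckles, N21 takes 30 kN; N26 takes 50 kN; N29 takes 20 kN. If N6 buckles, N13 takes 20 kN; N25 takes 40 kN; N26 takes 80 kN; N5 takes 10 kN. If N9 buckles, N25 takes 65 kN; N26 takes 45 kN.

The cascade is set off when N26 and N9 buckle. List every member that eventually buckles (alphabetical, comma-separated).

N11, N13, N21, N25, N26, N29, N5, N9

Round 1 — N26, N9 buckle (initial).
  N11: +55 → 55 < 100
  N13: +55 → 55 < 70
  N25: +80+65 → 145 ≥ 60
  N5: +30 → 30 ≥ 30
Round 2 — N25, N5 buckle.
  N11: +95 → 150 ≥ 100
  N21: +75+30 → 105 ≥ 90
  N29: +20 → 20 < 60
Round 3 — N11, N21 buckle.
  N29: +75 → 95 ≥ 60
Round 4 — N29 buckles.
  N13: +35 → 90 ≥ 70
Round 5 — N13 buckles.
No further bucklings.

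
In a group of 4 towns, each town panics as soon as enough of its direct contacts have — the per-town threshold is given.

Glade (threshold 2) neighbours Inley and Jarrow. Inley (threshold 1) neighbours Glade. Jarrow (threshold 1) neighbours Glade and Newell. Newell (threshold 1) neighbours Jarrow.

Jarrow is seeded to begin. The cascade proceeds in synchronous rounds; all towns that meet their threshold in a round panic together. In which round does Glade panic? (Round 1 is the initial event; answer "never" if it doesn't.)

Round 1 — Jarrow panics (initial).
Round 2 — checking thresholds:
  Glade: 1 of 2 neighbours < 2, not yet.
  Newell: 1 of 1 neighbours ≥ 1, panics.
Round 3 — no new panics; cascade stops.

never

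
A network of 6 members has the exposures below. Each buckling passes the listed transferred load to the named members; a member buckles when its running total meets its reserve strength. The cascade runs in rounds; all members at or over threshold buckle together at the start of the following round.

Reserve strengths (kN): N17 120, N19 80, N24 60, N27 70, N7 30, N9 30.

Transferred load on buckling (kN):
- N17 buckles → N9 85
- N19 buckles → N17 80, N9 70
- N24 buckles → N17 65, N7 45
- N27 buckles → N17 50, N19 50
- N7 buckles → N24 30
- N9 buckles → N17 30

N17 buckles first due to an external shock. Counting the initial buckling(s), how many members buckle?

Round 1 — N17 buckles (initial).
  N9: +85 → 85 ≥ 30
Round 2 — N9 buckles.
No further bucklings.

2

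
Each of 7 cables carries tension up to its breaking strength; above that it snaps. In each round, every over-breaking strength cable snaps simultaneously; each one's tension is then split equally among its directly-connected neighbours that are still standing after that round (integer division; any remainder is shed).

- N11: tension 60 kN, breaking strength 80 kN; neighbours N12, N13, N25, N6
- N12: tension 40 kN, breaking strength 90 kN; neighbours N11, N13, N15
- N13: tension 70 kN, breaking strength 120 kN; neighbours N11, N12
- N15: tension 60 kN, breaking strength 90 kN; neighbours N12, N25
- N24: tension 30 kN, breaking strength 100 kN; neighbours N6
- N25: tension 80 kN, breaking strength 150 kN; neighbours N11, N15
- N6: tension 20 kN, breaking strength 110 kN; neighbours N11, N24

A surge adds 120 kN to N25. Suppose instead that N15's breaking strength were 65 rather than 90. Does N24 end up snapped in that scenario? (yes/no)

no

With N15's breaking strength at 65:
Round 1 — N25 at 200 > 150. N25 snaps.
  N25 sheds 200 kN to N11, N15: 100 each.
    N11: 60+100 = 160 > 80
    N15: 60+100 = 160 > 65
Round 2 — N11, N15 snap.
  N11 sheds 160 kN to N12, N13, N6: 53 each (1 lost).
    N12: 40+53 = 93 > 90
    N13: 70+53 = 123 > 120
    N6: 20+53 = 73 ≤ 110
  N15 sheds 160 kN to N12: 160 each.
    N12: 93+160 = 253 > 90
Round 3 — N12, N13 snap.
  N12 sheds 253 kN: no online neighbours, lost.
  N13 sheds 123 kN: no online neighbours, lost.
No further breaks.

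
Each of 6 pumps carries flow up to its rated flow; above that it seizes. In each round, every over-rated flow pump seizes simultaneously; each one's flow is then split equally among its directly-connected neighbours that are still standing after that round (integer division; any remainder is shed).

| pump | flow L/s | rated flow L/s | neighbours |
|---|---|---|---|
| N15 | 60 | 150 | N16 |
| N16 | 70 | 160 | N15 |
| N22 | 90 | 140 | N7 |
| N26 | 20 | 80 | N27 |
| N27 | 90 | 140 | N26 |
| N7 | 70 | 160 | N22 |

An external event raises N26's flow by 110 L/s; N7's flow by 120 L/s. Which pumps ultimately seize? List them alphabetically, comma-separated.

Round 1 — N26 at 130 > 80; N7 at 190 > 160. N26, N7 seize.
  N26 sheds 130 L/s to N27: 130 each.
    N27: 90+130 = 220 > 140
  N7 sheds 190 L/s to N22: 190 each.
    N22: 90+190 = 280 > 140
Round 2 — N22, N27 seize.
  N22 sheds 280 L/s: no online neighbours, lost.
  N27 sheds 220 L/s: no online neighbours, lost.
No further seizures.

N22, N26, N27, N7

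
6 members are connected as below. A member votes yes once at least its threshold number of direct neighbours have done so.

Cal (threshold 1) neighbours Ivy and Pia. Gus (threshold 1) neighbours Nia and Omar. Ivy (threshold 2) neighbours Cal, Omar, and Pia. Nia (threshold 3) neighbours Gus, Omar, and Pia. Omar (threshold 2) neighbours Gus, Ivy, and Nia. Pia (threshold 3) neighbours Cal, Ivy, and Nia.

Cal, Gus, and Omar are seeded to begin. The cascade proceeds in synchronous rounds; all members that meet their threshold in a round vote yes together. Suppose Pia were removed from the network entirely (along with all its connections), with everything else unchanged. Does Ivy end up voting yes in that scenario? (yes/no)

yes

With Pia removed:
Round 1 — Cal, Gus, Omar vote yes (initial).
Round 2 — checking thresholds:
  Ivy: 2 of 2 neighbours ≥ 2, votes yes.
  Nia: 2 of 2 neighbours < 3, not yet.
Round 3 — no new yes votes; cascade stops.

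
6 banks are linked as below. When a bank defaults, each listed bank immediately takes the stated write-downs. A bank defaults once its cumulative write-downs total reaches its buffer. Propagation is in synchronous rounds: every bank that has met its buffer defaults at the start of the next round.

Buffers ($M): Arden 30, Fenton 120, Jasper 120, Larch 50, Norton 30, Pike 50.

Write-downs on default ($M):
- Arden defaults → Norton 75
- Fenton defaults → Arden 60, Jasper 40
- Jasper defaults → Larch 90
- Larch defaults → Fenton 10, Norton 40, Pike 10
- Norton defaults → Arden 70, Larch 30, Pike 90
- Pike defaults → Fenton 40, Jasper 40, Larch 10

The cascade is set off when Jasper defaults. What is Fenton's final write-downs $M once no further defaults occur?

50

Round 1 — Jasper defaults (initial).
  Larch: +90 → 90 ≥ 50
Round 2 — Larch defaults.
  Fenton: +10 → 10 < 120
  Norton: +40 → 40 ≥ 30
  Pike: +10 → 10 < 50
Round 3 — Norton defaults.
  Arden: +70 → 70 ≥ 30
  Pike: +90 → 100 ≥ 50
Round 4 — Arden, Pike default.
  Fenton: +40 → 50 < 120
No further defaults.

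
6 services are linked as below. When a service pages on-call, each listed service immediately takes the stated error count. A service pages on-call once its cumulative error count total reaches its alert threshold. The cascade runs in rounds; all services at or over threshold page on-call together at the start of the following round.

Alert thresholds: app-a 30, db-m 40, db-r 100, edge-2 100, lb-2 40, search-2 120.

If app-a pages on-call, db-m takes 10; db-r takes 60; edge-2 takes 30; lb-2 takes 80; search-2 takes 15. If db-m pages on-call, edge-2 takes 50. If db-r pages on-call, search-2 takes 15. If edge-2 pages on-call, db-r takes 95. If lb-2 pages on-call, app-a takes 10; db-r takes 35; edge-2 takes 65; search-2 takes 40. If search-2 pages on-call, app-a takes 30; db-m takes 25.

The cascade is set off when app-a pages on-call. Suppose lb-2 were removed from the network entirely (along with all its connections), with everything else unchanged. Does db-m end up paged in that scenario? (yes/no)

no

With lb-2 removed:
Round 1 — app-a pages on-call (initial).
  db-m: +10 → 10 < 40
  db-r: +60 → 60 < 100
  edge-2: +30 → 30 < 100
  search-2: +15 → 15 < 120
No further pages.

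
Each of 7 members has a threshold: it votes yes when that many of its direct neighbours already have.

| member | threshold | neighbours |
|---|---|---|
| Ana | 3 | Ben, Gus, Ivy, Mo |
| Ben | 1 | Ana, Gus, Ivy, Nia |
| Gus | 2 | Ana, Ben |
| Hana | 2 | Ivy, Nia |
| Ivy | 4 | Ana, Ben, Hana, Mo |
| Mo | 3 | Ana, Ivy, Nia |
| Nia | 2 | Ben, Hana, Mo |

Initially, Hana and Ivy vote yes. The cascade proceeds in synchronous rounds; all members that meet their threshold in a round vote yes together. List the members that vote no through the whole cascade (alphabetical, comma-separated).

Ana, Gus, Mo

Round 1 — Hana, Ivy vote yes (initial).
Round 2 — checking thresholds:
  Ana: 1 of 4 neighbours < 3, holds.
  Ben: 1 of 4 neighbours ≥ 1, votes yes.
  Mo: 1 of 3 neighbours < 3, holds.
  Nia: 1 of 3 neighbours < 2, holds.
Round 3 — checking thresholds:
  Ana: 2 of 4 neighbours < 3, holds.
  Gus: 1 of 2 neighbours < 2, holds.
  Mo: 1 of 3 neighbours < 3, holds.
  Nia: 2 of 3 neighbours ≥ 2, votes yes.
Round 4 — no new yes votes; cascade stops.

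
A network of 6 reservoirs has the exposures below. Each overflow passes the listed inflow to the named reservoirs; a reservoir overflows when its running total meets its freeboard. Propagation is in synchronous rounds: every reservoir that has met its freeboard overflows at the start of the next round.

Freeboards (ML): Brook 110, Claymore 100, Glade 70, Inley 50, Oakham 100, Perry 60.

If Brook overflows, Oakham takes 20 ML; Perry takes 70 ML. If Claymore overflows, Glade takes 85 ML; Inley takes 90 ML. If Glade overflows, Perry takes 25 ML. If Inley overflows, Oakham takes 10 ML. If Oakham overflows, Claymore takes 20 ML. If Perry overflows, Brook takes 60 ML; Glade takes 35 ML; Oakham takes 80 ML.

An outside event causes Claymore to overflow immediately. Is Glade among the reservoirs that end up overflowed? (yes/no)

yes

Round 1 — Claymore overflows (initial).
  Glade: +85 → 85 ≥ 70
  Inley: +90 → 90 ≥ 50
Round 2 — Glade, Inley overflow.
  Oakham: +10 → 10 < 100
  Perry: +25 → 25 < 60
No further overflows.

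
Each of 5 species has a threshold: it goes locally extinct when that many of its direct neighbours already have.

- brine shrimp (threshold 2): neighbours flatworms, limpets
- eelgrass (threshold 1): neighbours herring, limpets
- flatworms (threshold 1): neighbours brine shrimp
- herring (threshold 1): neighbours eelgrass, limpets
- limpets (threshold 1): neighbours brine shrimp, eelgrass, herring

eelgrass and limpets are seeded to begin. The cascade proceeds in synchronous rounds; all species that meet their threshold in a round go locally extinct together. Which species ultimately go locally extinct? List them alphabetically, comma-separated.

eelgrass, herring, limpets

Round 1 — eelgrass, limpets go locally extinct (initial).
Round 2 — checking thresholds:
  brine shrimp: 1 of 2 neighbours < 2, below threshold.
  herring: 2 of 2 neighbours ≥ 1, goes locally extinct.
Round 3 — no new extinctions; cascade stops.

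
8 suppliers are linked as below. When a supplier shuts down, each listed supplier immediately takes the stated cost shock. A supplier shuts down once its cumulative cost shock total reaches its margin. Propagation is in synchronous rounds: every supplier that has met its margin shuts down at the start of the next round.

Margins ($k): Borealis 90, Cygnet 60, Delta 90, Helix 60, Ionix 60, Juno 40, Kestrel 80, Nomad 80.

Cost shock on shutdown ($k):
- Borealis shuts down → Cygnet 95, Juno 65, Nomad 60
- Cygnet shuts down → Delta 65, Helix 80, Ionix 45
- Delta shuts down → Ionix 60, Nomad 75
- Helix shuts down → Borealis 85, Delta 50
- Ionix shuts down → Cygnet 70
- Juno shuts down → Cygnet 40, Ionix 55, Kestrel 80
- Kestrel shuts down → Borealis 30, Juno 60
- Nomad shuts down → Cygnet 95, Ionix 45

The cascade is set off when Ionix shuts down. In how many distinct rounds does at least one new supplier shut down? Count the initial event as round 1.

Round 1 — Ionix shuts down (initial).
  Cygnet: +70 → 70 ≥ 60
Round 2 — Cygnet shuts down.
  Delta: +65 → 65 < 90
  Helix: +80 → 80 ≥ 60
Round 3 — Helix shuts down.
  Borealis: +85 → 85 < 90
  Delta: +50 → 115 ≥ 90
Round 4 — Delta shuts down.
  Nomad: +75 → 75 < 80
No further shutdowns.

4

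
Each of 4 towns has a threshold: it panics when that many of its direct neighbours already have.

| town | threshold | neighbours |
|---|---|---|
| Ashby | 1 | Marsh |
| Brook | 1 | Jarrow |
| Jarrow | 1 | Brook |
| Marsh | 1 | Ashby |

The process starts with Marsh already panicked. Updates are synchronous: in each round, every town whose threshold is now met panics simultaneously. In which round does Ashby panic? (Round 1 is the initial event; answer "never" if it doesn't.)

Round 1 — Marsh panics (initial).
Round 2 — checking thresholds:
  Ashby: 1 of 1 neighbours ≥ 1, panics.
Round 3 — no new panics; cascade stops.

2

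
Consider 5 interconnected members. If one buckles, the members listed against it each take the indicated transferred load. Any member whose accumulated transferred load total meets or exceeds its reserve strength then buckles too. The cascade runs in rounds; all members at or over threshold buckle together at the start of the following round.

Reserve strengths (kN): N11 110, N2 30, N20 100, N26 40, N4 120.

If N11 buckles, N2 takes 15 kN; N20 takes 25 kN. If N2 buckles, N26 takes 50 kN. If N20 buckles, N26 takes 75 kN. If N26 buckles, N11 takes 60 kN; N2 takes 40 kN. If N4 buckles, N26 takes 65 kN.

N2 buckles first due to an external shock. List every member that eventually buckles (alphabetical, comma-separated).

Round 1 — N2 buckles (initial).
  N26: +50 → 50 ≥ 40
Round 2 — N26 buckles.
  N11: +60 → 60 < 110
No further bucklings.

N2, N26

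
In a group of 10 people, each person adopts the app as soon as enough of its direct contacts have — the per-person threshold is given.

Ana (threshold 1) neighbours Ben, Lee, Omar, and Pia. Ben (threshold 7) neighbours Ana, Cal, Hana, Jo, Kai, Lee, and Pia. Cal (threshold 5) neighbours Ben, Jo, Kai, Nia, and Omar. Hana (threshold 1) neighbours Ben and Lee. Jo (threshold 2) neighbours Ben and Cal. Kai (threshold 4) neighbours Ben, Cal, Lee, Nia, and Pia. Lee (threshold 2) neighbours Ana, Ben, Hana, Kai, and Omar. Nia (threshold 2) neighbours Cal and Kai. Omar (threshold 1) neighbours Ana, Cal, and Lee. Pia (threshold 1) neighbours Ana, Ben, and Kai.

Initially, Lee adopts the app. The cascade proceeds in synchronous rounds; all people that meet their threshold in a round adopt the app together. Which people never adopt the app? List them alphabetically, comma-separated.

Round 1 — Lee adopts the app (initial).
Round 2 — checking thresholds:
  Ana: 1 of 4 neighbours ≥ 1, adopts the app.
  Ben: 1 of 7 neighbours < 7, not yet.
  Hana: 1 of 2 neighbours ≥ 1, adopts the app.
  Kai: 1 of 5 neighbours < 4, not yet.
  Omar: 1 of 3 neighbours ≥ 1, adopts the app.
Round 3 — checking thresholds:
  Ben: 3 of 7 neighbours < 7, not yet.
  Cal: 1 of 5 neighbours < 5, not yet.
  Kai: 1 of 5 neighbours < 4, not yet.
  Pia: 1 of 3 neighbours ≥ 1, adopts the app.
Round 4 — no new adoptions; cascade stops.

Ben, Cal, Jo, Kai, Nia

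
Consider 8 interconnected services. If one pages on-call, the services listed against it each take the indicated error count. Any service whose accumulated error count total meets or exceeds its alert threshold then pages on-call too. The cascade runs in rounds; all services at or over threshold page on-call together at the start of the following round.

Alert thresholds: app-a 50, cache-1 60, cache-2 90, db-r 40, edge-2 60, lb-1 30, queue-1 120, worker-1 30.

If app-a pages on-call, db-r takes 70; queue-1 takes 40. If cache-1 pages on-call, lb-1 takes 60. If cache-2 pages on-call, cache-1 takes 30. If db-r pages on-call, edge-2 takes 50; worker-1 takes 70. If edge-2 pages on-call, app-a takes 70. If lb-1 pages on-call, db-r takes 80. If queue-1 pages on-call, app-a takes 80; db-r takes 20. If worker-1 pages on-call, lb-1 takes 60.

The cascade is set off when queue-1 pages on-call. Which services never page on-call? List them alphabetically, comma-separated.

Round 1 — queue-1 pages on-call (initial).
  app-a: +80 → 80 ≥ 50
  db-r: +20 → 20 < 40
Round 2 — app-a pages on-call.
  db-r: +70 → 90 ≥ 40
Round 3 — db-r pages on-call.
  edge-2: +50 → 50 < 60
  worker-1: +70 → 70 ≥ 30
Round 4 — worker-1 pages on-call.
  lb-1: +60 → 60 ≥ 30
Round 5 — lb-1 pages on-call.
No further pages.

cache-1, cache-2, edge-2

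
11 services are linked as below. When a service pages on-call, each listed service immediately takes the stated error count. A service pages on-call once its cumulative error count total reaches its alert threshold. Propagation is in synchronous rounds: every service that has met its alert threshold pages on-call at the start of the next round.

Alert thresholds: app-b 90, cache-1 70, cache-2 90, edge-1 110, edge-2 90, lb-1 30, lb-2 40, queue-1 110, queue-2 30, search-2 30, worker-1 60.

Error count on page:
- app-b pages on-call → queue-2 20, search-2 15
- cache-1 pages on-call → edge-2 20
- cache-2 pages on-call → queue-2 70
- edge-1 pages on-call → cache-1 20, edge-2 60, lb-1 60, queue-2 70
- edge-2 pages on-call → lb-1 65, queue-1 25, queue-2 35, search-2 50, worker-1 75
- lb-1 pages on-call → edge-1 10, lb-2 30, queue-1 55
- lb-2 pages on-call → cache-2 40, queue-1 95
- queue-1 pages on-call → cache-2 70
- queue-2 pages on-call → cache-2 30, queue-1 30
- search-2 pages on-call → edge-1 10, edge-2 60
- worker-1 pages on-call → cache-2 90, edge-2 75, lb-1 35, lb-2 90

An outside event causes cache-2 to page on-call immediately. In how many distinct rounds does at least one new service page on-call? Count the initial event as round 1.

2

Round 1 — cache-2 pages on-call (initial).
  queue-2: +70 → 70 ≥ 30
Round 2 — queue-2 pages on-call.
  queue-1: +30 → 30 < 110
No further pages.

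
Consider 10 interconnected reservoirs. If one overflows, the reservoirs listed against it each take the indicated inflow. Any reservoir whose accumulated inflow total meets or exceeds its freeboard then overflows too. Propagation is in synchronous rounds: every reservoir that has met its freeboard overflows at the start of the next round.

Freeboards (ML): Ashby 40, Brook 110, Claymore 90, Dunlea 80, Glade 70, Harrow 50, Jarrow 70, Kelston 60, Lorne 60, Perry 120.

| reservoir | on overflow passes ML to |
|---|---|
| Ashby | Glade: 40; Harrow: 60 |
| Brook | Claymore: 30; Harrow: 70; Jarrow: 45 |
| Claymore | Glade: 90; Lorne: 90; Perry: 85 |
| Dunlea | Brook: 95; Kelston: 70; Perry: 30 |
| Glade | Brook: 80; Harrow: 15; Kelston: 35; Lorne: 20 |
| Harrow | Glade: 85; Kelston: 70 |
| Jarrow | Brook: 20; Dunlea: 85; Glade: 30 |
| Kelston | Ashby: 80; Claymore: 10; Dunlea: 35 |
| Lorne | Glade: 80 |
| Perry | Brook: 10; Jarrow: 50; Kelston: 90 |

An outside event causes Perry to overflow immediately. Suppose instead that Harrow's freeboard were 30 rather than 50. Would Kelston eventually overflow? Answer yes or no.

With Harrow's freeboard at 30:
Round 1 — Perry overflows (initial).
  Brook: +10 → 10 < 110
  Jarrow: +50 → 50 < 70
  Kelston: +90 → 90 ≥ 60
Round 2 — Kelston overflows.
  Ashby: +80 → 80 ≥ 40
  Claymore: +10 → 10 < 90
  Dunlea: +35 → 35 < 80
Round 3 — Ashby overflows.
  Glade: +40 → 40 < 70
  Harrow: +60 → 60 ≥ 30
Round 4 — Harrow overflows.
  Glade: +85 → 125 ≥ 70
Round 5 — Glade overflows.
  Brook: +80 → 90 < 110
  Lorne: +20 → 20 < 60
No further overflows.

yes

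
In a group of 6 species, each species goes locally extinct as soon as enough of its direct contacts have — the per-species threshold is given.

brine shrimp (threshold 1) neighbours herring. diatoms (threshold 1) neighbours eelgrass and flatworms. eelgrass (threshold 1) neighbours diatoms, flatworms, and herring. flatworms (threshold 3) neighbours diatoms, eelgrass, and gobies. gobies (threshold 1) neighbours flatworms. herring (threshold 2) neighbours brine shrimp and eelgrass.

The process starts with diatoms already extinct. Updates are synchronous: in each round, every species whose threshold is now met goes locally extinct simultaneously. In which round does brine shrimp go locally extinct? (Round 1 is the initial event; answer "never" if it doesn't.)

Round 1 — diatoms goes locally extinct (initial).
Round 2 — checking thresholds:
  eelgrass: 1 of 3 neighbours ≥ 1, goes locally extinct.
  flatworms: 1 of 3 neighbours < 3, below threshold.
Round 3 — no new extinctions; cascade stops.

never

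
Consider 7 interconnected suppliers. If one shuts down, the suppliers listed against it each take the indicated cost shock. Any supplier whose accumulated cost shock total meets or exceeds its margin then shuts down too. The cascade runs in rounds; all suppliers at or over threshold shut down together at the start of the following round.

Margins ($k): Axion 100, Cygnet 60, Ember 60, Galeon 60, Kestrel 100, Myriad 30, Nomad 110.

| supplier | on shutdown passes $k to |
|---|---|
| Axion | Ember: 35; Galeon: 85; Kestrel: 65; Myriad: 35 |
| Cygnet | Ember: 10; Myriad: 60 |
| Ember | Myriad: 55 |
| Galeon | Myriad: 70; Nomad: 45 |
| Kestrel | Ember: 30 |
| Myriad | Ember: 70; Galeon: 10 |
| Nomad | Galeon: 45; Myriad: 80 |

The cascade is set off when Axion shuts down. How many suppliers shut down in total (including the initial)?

Round 1 — Axion shuts down (initial).
  Ember: +35 → 35 < 60
  Galeon: +85 → 85 ≥ 60
  Kestrel: +65 → 65 < 100
  Myriad: +35 → 35 ≥ 30
Round 2 — Galeon, Myriad shut down.
  Ember: +70 → 105 ≥ 60
  Nomad: +45 → 45 < 110
Round 3 — Ember shuts down.
No further shutdowns.

4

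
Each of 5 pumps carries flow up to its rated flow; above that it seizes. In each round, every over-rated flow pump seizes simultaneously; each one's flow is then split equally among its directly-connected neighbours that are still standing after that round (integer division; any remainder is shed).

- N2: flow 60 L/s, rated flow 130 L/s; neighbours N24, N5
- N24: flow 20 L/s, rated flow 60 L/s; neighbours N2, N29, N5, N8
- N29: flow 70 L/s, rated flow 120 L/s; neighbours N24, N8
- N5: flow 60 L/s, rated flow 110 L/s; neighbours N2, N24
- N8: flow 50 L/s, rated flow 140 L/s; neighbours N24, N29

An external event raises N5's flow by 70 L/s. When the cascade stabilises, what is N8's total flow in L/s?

Round 1 — N5 at 130 > 110. N5 seizes.
  N5 sheds 130 L/s to N2, N24: 65 each.
    N2: 60+65 = 125 ≤ 130
    N24: 20+65 = 85 > 60
Round 2 — N24 seizes.
  N24 sheds 85 L/s to N2, N29, N8: 28 each (1 lost).
    N2: 125+28 = 153 > 130
    N29: 70+28 = 98 ≤ 120
    N8: 50+28 = 78 ≤ 140
Round 3 — N2 seizes.
  N2 sheds 153 L/s: no online neighbours, lost.
No further seizures.

78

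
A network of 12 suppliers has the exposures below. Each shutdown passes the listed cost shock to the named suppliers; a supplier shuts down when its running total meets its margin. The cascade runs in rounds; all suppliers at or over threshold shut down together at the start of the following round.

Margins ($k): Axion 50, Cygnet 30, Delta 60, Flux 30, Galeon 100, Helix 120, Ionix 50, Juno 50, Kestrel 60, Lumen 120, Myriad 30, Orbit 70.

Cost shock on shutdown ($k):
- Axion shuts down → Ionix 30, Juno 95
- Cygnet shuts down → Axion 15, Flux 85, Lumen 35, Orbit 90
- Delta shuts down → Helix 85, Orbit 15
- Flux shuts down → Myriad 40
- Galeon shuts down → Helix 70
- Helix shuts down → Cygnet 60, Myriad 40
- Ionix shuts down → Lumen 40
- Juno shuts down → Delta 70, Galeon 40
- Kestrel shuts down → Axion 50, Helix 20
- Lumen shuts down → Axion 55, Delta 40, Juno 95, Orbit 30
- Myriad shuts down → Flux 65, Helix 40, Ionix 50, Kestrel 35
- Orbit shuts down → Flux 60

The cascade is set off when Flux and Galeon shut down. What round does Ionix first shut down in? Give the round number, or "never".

3

Round 1 — Flux, Galeon shut down (initial).
  Helix: +70 → 70 < 120
  Myriad: +40 → 40 ≥ 30
Round 2 — Myriad shuts down.
  Helix: +40 → 110 < 120
  Ionix: +50 → 50 ≥ 50
  Kestrel: +35 → 35 < 60
Round 3 — Ionix shuts down.
  Lumen: +40 → 40 < 120
No further shutdowns.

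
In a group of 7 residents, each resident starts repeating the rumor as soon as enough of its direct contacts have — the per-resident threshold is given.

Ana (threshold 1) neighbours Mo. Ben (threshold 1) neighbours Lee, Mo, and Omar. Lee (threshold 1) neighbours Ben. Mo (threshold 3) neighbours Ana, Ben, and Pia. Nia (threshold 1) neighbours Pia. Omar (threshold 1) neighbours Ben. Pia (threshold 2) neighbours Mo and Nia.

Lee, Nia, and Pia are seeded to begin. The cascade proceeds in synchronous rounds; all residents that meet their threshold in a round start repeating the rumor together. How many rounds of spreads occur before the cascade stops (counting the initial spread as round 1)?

Round 1 — Lee, Nia, Pia start repeating the rumor (initial).
Round 2 — checking thresholds:
  Ben: 1 of 3 neighbours ≥ 1, starts repeating the rumor.
  Mo: 1 of 3 neighbours < 3, not yet.
Round 3 — checking thresholds:
  Mo: 2 of 3 neighbours < 3, not yet.
  Omar: 1 of 1 neighbours ≥ 1, starts repeating the rumor.
Round 4 — no new spreads; cascade stops.

3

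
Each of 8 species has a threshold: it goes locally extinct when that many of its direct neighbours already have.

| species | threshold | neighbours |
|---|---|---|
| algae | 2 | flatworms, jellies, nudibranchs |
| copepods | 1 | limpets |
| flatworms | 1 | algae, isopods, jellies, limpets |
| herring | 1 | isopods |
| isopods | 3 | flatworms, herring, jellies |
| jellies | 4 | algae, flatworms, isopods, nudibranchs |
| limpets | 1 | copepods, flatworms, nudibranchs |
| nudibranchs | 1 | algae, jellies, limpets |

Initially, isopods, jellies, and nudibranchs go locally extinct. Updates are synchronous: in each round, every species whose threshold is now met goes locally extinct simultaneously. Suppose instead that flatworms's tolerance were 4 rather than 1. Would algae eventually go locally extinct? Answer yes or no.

With flatworms's tolerance at 4:
Round 1 — isopods, jellies, nudibranchs go locally extinct (initial).
Round 2 — checking thresholds:
  algae: 2 of 3 neighbours ≥ 2, goes locally extinct.
  flatworms: 2 of 4 neighbours < 4, holds.
  herring: 1 of 1 neighbours ≥ 1, goes locally extinct.
  limpets: 1 of 3 neighbours ≥ 1, goes locally extinct.
Round 3 — checking thresholds:
  copepods: 1 of 1 neighbours ≥ 1, goes locally extinct.
  flatworms: 4 of 4 neighbours ≥ 4, goes locally extinct.
Round 4 — no new extinctions; cascade stops.

yes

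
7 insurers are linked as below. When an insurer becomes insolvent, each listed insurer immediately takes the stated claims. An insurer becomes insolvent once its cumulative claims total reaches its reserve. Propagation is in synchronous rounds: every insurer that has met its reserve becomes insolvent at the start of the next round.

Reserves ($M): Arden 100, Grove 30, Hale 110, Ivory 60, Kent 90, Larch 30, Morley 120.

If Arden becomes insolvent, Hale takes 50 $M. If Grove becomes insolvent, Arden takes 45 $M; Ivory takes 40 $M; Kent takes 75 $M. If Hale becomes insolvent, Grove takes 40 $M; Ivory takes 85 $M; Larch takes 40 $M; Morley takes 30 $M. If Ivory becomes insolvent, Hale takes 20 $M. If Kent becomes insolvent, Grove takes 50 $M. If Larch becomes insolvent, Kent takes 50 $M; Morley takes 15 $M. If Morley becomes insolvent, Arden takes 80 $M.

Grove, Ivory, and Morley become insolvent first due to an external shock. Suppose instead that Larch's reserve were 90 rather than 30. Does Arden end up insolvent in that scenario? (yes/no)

yes

With Larch's reserve at 90:
Round 1 — Grove, Ivory, Morley become insolvent (initial).
  Arden: +45+80 → 125 ≥ 100
  Hale: +20 → 20 < 110
  Kent: +75 → 75 < 90
Round 2 — Arden becomes insolvent.
  Hale: +50 → 70 < 110
No further insolvencies.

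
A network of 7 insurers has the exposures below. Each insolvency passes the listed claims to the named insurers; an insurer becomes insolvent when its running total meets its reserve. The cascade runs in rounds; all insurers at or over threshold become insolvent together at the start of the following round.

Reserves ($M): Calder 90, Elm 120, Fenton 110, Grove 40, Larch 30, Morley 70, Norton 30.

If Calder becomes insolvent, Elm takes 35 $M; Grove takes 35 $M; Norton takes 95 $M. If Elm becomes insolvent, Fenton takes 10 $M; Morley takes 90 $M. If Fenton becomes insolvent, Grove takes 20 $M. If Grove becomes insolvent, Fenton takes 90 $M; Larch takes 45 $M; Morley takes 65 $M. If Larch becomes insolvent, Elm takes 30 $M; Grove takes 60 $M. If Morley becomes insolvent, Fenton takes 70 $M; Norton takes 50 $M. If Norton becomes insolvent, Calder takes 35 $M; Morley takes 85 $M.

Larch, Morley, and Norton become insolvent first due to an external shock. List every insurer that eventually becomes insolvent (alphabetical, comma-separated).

Round 1 — Larch, Morley, Norton become insolvent (initial).
  Calder: +35 → 35 < 90
  Elm: +30 → 30 < 120
  Fenton: +70 → 70 < 110
  Grove: +60 → 60 ≥ 40
Round 2 — Grove becomes insolvent.
  Fenton: +90 → 160 ≥ 110
Round 3 — Fenton becomes insolvent.
No further insolvencies.

Fenton, Grove, Larch, Morley, Norton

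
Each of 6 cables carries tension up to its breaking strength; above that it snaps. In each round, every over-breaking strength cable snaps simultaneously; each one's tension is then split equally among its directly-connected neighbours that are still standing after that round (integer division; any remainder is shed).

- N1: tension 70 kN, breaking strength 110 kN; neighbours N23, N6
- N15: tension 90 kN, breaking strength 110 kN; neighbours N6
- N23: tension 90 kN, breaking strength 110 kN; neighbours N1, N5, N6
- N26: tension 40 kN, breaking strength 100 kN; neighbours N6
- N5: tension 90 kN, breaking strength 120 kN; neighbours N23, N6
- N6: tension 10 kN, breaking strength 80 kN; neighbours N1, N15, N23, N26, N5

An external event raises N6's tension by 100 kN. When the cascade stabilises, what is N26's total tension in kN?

62

Round 1 — N6 at 110 > 80. N6 snaps.
  N6 sheds 110 kN to N1, N15, N23, N26, N5: 22 each.
    N1: 70+22 = 92 ≤ 110
    N15: 90+22 = 112 > 110
    N23: 90+22 = 112 > 110
    N26: 40+22 = 62 ≤ 100
    N5: 90+22 = 112 ≤ 120
Round 2 — N15, N23 snap.
  N15 sheds 112 kN: no online neighbours, lost.
  N23 sheds 112 kN to N1, N5: 56 each.
    N1: 92+56 = 148 > 110
    N5: 112+56 = 168 > 120
Round 3 — N1, N5 snap.
  N1 sheds 148 kN: no online neighbours, lost.
  N5 sheds 168 kN: no online neighbours, lost.
No further breaks.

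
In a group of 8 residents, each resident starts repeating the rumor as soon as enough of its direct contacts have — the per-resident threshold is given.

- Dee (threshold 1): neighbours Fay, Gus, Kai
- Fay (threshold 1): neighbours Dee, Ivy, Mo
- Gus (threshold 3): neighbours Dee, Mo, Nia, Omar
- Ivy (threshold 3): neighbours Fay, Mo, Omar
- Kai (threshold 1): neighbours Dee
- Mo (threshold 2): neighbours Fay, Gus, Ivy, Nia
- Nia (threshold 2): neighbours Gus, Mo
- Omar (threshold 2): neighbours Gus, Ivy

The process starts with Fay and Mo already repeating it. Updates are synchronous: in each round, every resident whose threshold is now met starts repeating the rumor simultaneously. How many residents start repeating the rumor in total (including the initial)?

Round 1 — Fay, Mo start repeating the rumor (initial).
Round 2 — checking thresholds:
  Dee: 1 of 3 neighbours ≥ 1, starts repeating the rumor.
  Gus: 1 of 4 neighbours < 3, not yet.
  Ivy: 2 of 3 neighbours < 3, not yet.
  Nia: 1 of 2 neighbours < 2, not yet.
Round 3 — checking thresholds:
  Gus: 2 of 4 neighbours < 3, not yet.
  Ivy: 2 of 3 neighbours < 3, not yet.
  Kai: 1 of 1 neighbours ≥ 1, starts repeating the rumor.
  Nia: 1 of 2 neighbours < 2, not yet.
Round 4 — no new spreads; cascade stops.

4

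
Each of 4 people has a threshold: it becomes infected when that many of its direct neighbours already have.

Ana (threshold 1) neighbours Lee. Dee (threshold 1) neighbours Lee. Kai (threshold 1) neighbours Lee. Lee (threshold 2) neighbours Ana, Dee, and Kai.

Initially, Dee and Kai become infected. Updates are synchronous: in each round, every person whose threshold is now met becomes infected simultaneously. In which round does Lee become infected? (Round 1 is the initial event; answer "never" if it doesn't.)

Round 1 — Dee, Kai become infected (initial).
Round 2 — checking thresholds:
  Lee: 2 of 3 neighbours ≥ 2, becomes infected.
Round 3 — checking thresholds:
  Ana: 1 of 1 neighbours ≥ 1, becomes infected.
Round 4 — no new infections; cascade stops.

2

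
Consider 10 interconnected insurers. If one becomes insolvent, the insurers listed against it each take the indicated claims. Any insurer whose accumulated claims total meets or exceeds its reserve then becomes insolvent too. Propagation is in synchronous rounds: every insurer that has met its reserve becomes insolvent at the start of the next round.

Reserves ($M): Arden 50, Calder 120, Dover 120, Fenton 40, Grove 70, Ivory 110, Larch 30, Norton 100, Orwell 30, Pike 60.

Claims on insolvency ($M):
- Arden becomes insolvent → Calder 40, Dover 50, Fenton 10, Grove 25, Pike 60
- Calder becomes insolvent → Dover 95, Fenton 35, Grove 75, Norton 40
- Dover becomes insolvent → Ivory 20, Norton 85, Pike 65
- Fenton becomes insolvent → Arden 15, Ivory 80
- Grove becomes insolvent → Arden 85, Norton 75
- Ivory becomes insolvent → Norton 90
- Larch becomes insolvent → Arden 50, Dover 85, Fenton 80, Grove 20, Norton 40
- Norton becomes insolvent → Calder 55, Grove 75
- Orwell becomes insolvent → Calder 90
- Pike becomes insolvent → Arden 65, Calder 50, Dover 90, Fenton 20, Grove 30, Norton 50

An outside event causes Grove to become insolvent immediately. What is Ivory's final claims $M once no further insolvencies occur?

100

Round 1 — Grove becomes insolvent (initial).
  Arden: +85 → 85 ≥ 50
  Norton: +75 → 75 < 100
Round 2 — Arden becomes insolvent.
  Calder: +40 → 40 < 120
  Dover: +50 → 50 < 120
  Fenton: +10 → 10 < 40
  Pike: +60 → 60 ≥ 60
Round 3 — Pike becomes insolvent.
  Calder: +50 → 90 < 120
  Dover: +90 → 140 ≥ 120
  Fenton: +20 → 30 < 40
  Norton: +50 → 125 ≥ 100
Round 4 — Dover, Norton become insolvent.
  Calder: +55 → 145 ≥ 120
  Ivory: +20 → 20 < 110
Round 5 — Calder becomes insolvent.
  Fenton: +35 → 65 ≥ 40
Round 6 — Fenton becomes insolvent.
  Ivory: +80 → 100 < 110
No further insolvencies.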